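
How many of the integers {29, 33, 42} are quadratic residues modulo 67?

2

(29/67) = +1 → QR.
(33/67) = +1 → QR.
(42/67) = -1 → non-residue.
Total quadratic residues among the 3: 2.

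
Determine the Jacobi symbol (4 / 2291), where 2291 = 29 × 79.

1

Pull out 2^2: since 2291 ≡ 3 (mod 8), (2/2291) = -1, so (2/2291)^2 = +1.
Reached (1/2291) = 1. Collecting the sign flips along the way, the symbol is +1.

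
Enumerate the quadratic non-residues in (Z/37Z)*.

Square k = 1,…,18 (k and 37−k give the same square):
1²=1, 2²=4, 3²=9, 4²=16, 5²=25, 6²=36, 7²≡12, 8²≡27, 9²≡7, 10²≡26, 11²≡10, 12²≡33, 13²≡21, 14²≡11, 15²≡3, 16²≡34, 17²≡30, 18²≡28 (mod 37).
The residues are {1, 3, 4, 7, 9, 10, 11, 12, 16, 21, 25, 26, 27, 28, 30, 33, 34, 36}; the non-residues are the remaining 18 nonzero classes.

2, 5, 6, 8, 13, 14, 15, 17, 18, 19, 20, 22, 23, 24, 29, 31, 32, 35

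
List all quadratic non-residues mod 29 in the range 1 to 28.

2,3,8,10,11,12,14,15,17,18,19,21,26,27

Square k = 1,…,14 (k and 29−k give the same square):
1²=1, 2²=4, 3²=9, 4²=16, 5²=25, 6²≡7, 7²≡20, 8²≡6, 9²≡23, 10²≡13, 11²≡5, 12²≡28, 13²≡24, 14²≡22 (mod 29).
The residues are {1, 4, 5, 6, 7, 9, 13, 16, 20, 22, 23, 24, 25, 28}; the non-residues are the remaining 14 nonzero classes.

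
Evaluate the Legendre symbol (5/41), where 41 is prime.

1

Reciprocity: 5 ≡ 1 and 41 ≡ 1 (mod 4), so (5/41) = +(41/5).
Reduce top mod 5: now compute (1/5).
Reached (1/5) = 1. Collecting the sign flips along the way, the symbol is +1.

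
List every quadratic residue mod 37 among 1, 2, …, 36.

Square k = 1,…,18 (k and 37−k give the same square):
1²=1, 2²=4, 3²=9, 4²=16, 5²=25, 6²=36, 7²≡12, 8²≡27, 9²≡7, 10²≡26, 11²≡10, 12²≡33, 13²≡21, 14²≡11, 15²≡3, 16²≡34, 17²≡30, 18²≡28 (mod 37).
So the quadratic residues mod 37 are {1, 3, 4, 7, 9, 10, 11, 12, 16, 21, 25, 26, 27, 28, 30, 33, 34, 36}.

1, 3, 4, 7, 9, 10, 11, 12, 16, 21, 25, 26, 27, 28, 30, 33, 34, 36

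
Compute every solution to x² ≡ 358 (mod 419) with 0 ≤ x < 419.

Since 419 ≡ 3 (mod 4), a square root of 358 is 358^((419+1)/4) = 358^105 mod 419.
Repeated squaring: 358^2≡369, 358^4≡405, 358^8≡196, 358^16≡287, 358^32≡245, 358^64≡108 (mod 419).
358^105 = 358^(64+32+8+1) ≡ 134 (mod 419).
Check: 134² = 17956 ≡ 358 (mod 419). The two roots are 134 and 285.

134, 285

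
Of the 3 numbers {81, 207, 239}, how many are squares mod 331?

2

(81/331) = +1 → QR.
(207/331) = -1 → non-residue.
(239/331) = +1 → QR.
Total quadratic residues among the 3: 2.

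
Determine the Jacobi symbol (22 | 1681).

1

Pull out 2: since 1681 ≡ 1 (mod 8), (2/1681) = +1.
Reciprocity: 11 ≡ 3 and 1681 ≡ 1 (mod 4), so (11/1681) = +(1681/11).
Reduce top mod 11: now compute (9/11).
Reciprocity: 9 ≡ 1 and 11 ≡ 3 (mod 4), so (9/11) = +(11/9).
Reduce top mod 9: now compute (2/9).
Pull out 2: since 9 ≡ 1 (mod 8), (2/9) = +1.
Reached (1/9) = 1. Collecting the sign flips along the way, the symbol is +1.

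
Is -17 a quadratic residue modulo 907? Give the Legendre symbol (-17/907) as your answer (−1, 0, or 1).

Euler's criterion: (-17/907) ≡ 890^453 (mod 907).
890^2 ≡ 289 (mod 907)
890^4 ≡ 77 (mod 907)
890^8 ≡ 487 (mod 907)
890^16 ≡ 442 (mod 907)
890^32 ≡ 359 (mod 907)
890^64 ≡ 87 (mod 907)
890^128 ≡ 313 (mod 907)
890^256 ≡ 13 (mod 907)
890^453 = 890^(256+128+64+4+1) ≡ 1 (mod 907).
Result is 1, so (-17/907) = 1.

1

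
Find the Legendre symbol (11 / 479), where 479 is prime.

1

Reciprocity: 11 ≡ 3 and 479 ≡ 3 (mod 4), so (11/479) = −(479/11).
Reduce top mod 11: now compute (6/11).
Pull out 2: since 11 ≡ 3 (mod 8), (2/11) = -1.
Reciprocity: 3 ≡ 3 and 11 ≡ 3 (mod 4), so (3/11) = −(11/3).
Reduce top mod 3: now compute (2/3).
Pull out 2: since 3 ≡ 3 (mod 8), (2/3) = -1.
Reached (1/3) = 1. Collecting the sign flips along the way, the symbol is +1.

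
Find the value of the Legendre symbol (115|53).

Euler's criterion: (115/53) ≡ 9^26 (mod 53).
9^2 ≡ 28 (mod 53)
9^4 ≡ 42 (mod 53)
9^8 ≡ 15 (mod 53)
9^16 ≡ 13 (mod 53)
9^26 = 9^(16+8+2) ≡ 1 (mod 53).
Result is 1, so (115/53) = 1.

1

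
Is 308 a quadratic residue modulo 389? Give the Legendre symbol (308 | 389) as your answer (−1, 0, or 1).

Pull out 2^2: since 389 ≡ 5 (mod 8), (2/389) = -1, so (2/389)^2 = +1.
Reciprocity: 77 ≡ 1 and 389 ≡ 1 (mod 4), so (77/389) = +(389/77).
Reduce top mod 77: now compute (4/77).
Pull out 2^2: since 77 ≡ 5 (mod 8), (2/77) = -1, so (2/77)^2 = +1.
Reached (1/77) = 1. Collecting the sign flips along the way, the symbol is +1.

1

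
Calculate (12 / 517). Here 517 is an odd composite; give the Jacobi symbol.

Pull out 2^2: since 517 ≡ 5 (mod 8), (2/517) = -1, so (2/517)^2 = +1.
Reciprocity: 3 ≡ 3 and 517 ≡ 1 (mod 4), so (3/517) = +(517/3).
Reduce top mod 3: now compute (1/3).
Reached (1/3) = 1. Collecting the sign flips along the way, the symbol is +1.

1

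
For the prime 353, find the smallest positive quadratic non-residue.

(2/353) = +1, so 2 is a residue.
(3/353) = −1, so 3 is the smallest positive non-residue mod 353.

3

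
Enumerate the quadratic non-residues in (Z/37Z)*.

Square k = 1,…,18 (k and 37−k give the same square):
1²=1, 2²=4, 3²=9, 4²=16, 5²=25, 6²=36, 7²≡12, 8²≡27, 9²≡7, 10²≡26, 11²≡10, 12²≡33, 13²≡21, 14²≡11, 15²≡3, 16²≡34, 17²≡30, 18²≡28 (mod 37).
The residues are {1, 3, 4, 7, 9, 10, 11, 12, 16, 21, 25, 26, 27, 28, 30, 33, 34, 36}; the non-residues are the remaining 18 nonzero classes.

2, 5, 6, 8, 13, 14, 15, 17, 18, 19, 20, 22, 23, 24, 29, 31, 32, 35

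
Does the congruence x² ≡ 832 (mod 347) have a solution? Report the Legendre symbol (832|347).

1

First reduce: 832 ≡ 138 (mod 347).
Pull out 2: since 347 ≡ 3 (mod 8), (2/347) = -1.
Reciprocity: 69 ≡ 1 and 347 ≡ 3 (mod 4), so (69/347) = +(347/69).
Reduce top mod 69: now compute (2/69).
Pull out 2: since 69 ≡ 5 (mod 8), (2/69) = -1.
Reached (1/69) = 1. Collecting the sign flips along the way, the symbol is +1.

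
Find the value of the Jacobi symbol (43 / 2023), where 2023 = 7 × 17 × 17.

1

Reciprocity: 43 ≡ 3 and 2023 ≡ 3 (mod 4), so (43/2023) = −(2023/43).
Reduce top mod 43: now compute (2/43).
Pull out 2: since 43 ≡ 3 (mod 8), (2/43) = -1.
Reached (1/43) = 1. Collecting the sign flips along the way, the symbol is +1.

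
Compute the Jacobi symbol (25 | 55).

0

Reciprocity: 25 ≡ 1 and 55 ≡ 3 (mod 4), so (25/55) = +(55/25).
Reduce top mod 25: now compute (5/25).
Reciprocity: 5 ≡ 1 and 25 ≡ 1 (mod 4), so (5/25) = +(25/5).
Reduce top mod 5: now compute (0/5).
Top reduces to 0: gcd > 1, so the symbol is 0.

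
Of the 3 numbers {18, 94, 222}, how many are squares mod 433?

2

(18/433) = +1 → QR.
(94/433) = -1 → non-residue.
(222/433) = +1 → QR.
Total quadratic residues among the 3: 2.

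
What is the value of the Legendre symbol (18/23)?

Pull out 2: since 23 ≡ 7 (mod 8), (2/23) = +1.
Reciprocity: 9 ≡ 1 and 23 ≡ 3 (mod 4), so (9/23) = +(23/9).
Reduce top mod 9: now compute (5/9).
Reciprocity: 5 ≡ 1 and 9 ≡ 1 (mod 4), so (5/9) = +(9/5).
Reduce top mod 5: now compute (4/5).
Pull out 2^2: since 5 ≡ 5 (mod 8), (2/5) = -1, so (2/5)^2 = +1.
Reached (1/5) = 1. Collecting the sign flips along the way, the symbol is +1.

1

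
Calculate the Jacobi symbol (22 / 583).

Pull out 2: since 583 ≡ 7 (mod 8), (2/583) = +1.
Reciprocity: 11 ≡ 3 and 583 ≡ 3 (mod 4), so (11/583) = −(583/11).
Reduce top mod 11: now compute (0/11).
Top reduces to 0: gcd > 1, so the symbol is 0.

0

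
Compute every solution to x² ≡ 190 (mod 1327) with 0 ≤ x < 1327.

Since 1327 ≡ 3 (mod 4), a square root of 190 is 190^((1327+1)/4) = 190^332 mod 1327.
Repeated squaring: 190^2≡271, 190^4≡456, 190^8≡924, 190^16≡515, 190^32≡1152, 190^64≡104, 190^128≡200, 190^256≡190 (mod 1327).
190^332 = 190^(256+64+8+4) ≡ 200 (mod 1327).
Check: 200² = 40000 ≡ 190 (mod 1327). The two roots are 200 and 1127.

200, 1127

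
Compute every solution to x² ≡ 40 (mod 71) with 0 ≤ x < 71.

18, 53

Since 71 ≡ 3 (mod 4), a square root of 40 is 40^((71+1)/4) = 40^18 mod 71.
Repeated squaring: 40^2≡38, 40^4≡24, 40^8≡8, 40^16≡64 (mod 71).
40^18 = 40^(16+2) ≡ 18 (mod 71).
Check: 18² = 324 ≡ 40 (mod 71). The two roots are 18 and 53.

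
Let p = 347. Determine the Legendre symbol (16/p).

Pull out 2^4: since 347 ≡ 3 (mod 8), (2/347) = -1, so (2/347)^4 = +1.
Reached (1/347) = 1. Collecting the sign flips along the way, the symbol is +1.

1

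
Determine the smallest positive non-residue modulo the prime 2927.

(2/2927) = +1, so 2 is a residue.
(3/2927) = +1, so 3 is a residue.
(4/2927) = +1, so 4 is a residue.
(5/2927) = −1, so 5 is the smallest positive non-residue mod 2927.

5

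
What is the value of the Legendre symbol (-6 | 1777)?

1

First reduce: -6 ≡ 1771 (mod 1777).
Reciprocity: 1771 ≡ 3 and 1777 ≡ 1 (mod 4), so (1771/1777) = +(1777/1771).
Reduce top mod 1771: now compute (6/1771).
Pull out 2: since 1771 ≡ 3 (mod 8), (2/1771) = -1.
Reciprocity: 3 ≡ 3 and 1771 ≡ 3 (mod 4), so (3/1771) = −(1771/3).
Reduce top mod 3: now compute (1/3).
Reached (1/3) = 1. Collecting the sign flips along the way, the symbol is +1.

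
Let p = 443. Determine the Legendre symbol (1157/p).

1

Euler's criterion: (1157/443) ≡ 271^221 (mod 443).
271^2 ≡ 346 (mod 443)
271^4 ≡ 106 (mod 443)
271^8 ≡ 161 (mod 443)
271^16 ≡ 227 (mod 443)
271^32 ≡ 141 (mod 443)
271^64 ≡ 389 (mod 443)
271^128 ≡ 258 (mod 443)
271^221 = 271^(128+64+16+8+4+1) ≡ 1 (mod 443).
Result is 1, so (1157/443) = 1.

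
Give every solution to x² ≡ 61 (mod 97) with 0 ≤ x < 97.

35, 62

97 ≡ 1 (mod 4), so we find a root by search.
Trying successive values, 35² = 1225 ≡ 61 (mod 97). The other root is 97 − 35 = 62.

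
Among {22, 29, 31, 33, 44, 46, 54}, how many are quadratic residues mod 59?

3

(22/59) = +1 → QR.
(29/59) = +1 → QR.
(31/59) = -1 → non-residue.
(33/59) = -1 → non-residue.
(44/59) = -1 → non-residue.
(46/59) = +1 → QR.
(54/59) = -1 → non-residue.
Total quadratic residues among the 7: 3.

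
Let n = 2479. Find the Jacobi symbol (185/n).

0

Reciprocity: 185 ≡ 1 and 2479 ≡ 3 (mod 4), so (185/2479) = +(2479/185).
Reduce top mod 185: now compute (74/185).
Pull out 2: since 185 ≡ 1 (mod 8), (2/185) = +1.
Reciprocity: 37 ≡ 1 and 185 ≡ 1 (mod 4), so (37/185) = +(185/37).
Reduce top mod 37: now compute (0/37).
Top reduces to 0: gcd > 1, so the symbol is 0.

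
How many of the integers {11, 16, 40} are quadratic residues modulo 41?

2

(11/41) = -1 → non-residue.
(16/41) = +1 → QR.
(40/41) = +1 → QR.
Total quadratic residues among the 3: 2.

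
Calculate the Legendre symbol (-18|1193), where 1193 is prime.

First reduce: -18 ≡ 1175 (mod 1193).
Reciprocity: 1175 ≡ 3 and 1193 ≡ 1 (mod 4), so (1175/1193) = +(1193/1175).
Reduce top mod 1175: now compute (18/1175).
Pull out 2: since 1175 ≡ 7 (mod 8), (2/1175) = +1.
Reciprocity: 9 ≡ 1 and 1175 ≡ 3 (mod 4), so (9/1175) = +(1175/9).
Reduce top mod 9: now compute (5/9).
Reciprocity: 5 ≡ 1 and 9 ≡ 1 (mod 4), so (5/9) = +(9/5).
Reduce top mod 5: now compute (4/5).
Pull out 2^2: since 5 ≡ 5 (mod 8), (2/5) = -1, so (2/5)^2 = +1.
Reached (1/5) = 1. Collecting the sign flips along the way, the symbol is +1.

1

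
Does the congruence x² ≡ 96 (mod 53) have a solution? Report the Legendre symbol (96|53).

1

Euler's criterion: (96/53) ≡ 43^26 (mod 53).
43^2 ≡ 47 (mod 53)
43^4 ≡ 36 (mod 53)
43^8 ≡ 24 (mod 53)
43^16 ≡ 46 (mod 53)
43^26 = 43^(16+8+2) ≡ 1 (mod 53).
Result is 1, so (96/53) = 1.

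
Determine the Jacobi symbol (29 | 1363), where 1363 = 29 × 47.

0

Reciprocity: 29 ≡ 1 and 1363 ≡ 3 (mod 4), so (29/1363) = +(1363/29).
Reduce top mod 29: now compute (0/29).
Top reduces to 0: gcd > 1, so the symbol is 0.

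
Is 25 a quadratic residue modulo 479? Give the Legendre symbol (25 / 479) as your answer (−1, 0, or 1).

Reciprocity: 25 ≡ 1 and 479 ≡ 3 (mod 4), so (25/479) = +(479/25).
Reduce top mod 25: now compute (4/25).
Pull out 2^2: since 25 ≡ 1 (mod 8), (2/25) = +1, so (2/25)^2 = +1.
Reached (1/25) = 1. Collecting the sign flips along the way, the symbol is +1.

1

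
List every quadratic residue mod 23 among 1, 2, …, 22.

Square k = 1,…,11 (k and 23−k give the same square):
1²=1, 2²=4, 3²=9, 4²=16, 5²≡2, 6²≡13, 7²≡3, 8²≡18, 9²≡12, 10²≡8, 11²≡6 (mod 23).
So the quadratic residues mod 23 are {1, 2, 3, 4, 6, 8, 9, 12, 13, 16, 18}.

1 2 3 4 6 8 9 12 13 16 18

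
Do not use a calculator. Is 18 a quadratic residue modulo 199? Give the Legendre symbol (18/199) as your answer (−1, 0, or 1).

1

Pull out 2: since 199 ≡ 7 (mod 8), (2/199) = +1.
Reciprocity: 9 ≡ 1 and 199 ≡ 3 (mod 4), so (9/199) = +(199/9).
Reduce top mod 9: now compute (1/9).
Reached (1/9) = 1. Collecting the sign flips along the way, the symbol is +1.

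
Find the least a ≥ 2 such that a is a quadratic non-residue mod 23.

(2/23) = +1, so 2 is a residue.
(3/23) = +1, so 3 is a residue.
(4/23) = +1, so 4 is a residue.
(5/23) = −1, so 5 is the smallest positive non-residue mod 23.

5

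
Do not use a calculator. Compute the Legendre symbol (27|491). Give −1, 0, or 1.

1

Reciprocity: 27 ≡ 3 and 491 ≡ 3 (mod 4), so (27/491) = −(491/27).
Reduce top mod 27: now compute (5/27).
Reciprocity: 5 ≡ 1 and 27 ≡ 3 (mod 4), so (5/27) = +(27/5).
Reduce top mod 5: now compute (2/5).
Pull out 2: since 5 ≡ 5 (mod 8), (2/5) = -1.
Reached (1/5) = 1. Collecting the sign flips along the way, the symbol is +1.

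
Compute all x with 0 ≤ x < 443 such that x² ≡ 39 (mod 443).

Since 443 ≡ 3 (mod 4), a square root of 39 is 39^((443+1)/4) = 39^111 mod 443.
Repeated squaring: 39^2≡192, 39^4≡95, 39^8≡165, 39^16≡202, 39^32≡48, 39^64≡89 (mod 443).
39^111 = 39^(64+32+8+4+2+1) ≡ 79 (mod 443).
Check: 79² = 6241 ≡ 39 (mod 443). The two roots are 79 and 364.

79, 364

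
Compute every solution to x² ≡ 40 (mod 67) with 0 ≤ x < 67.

24, 43

Since 67 ≡ 3 (mod 4), a square root of 40 is 40^((67+1)/4) = 40^17 mod 67.
Repeated squaring: 40^2≡59, 40^4≡64, 40^8≡9, 40^16≡14 (mod 67).
40^17 = 40^(16+1) ≡ 24 (mod 67).
Check: 24² = 576 ≡ 40 (mod 67). The two roots are 24 and 43.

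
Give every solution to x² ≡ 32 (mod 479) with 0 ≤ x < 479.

210, 269

Since 479 ≡ 3 (mod 4), a square root of 32 is 32^((479+1)/4) = 32^120 mod 479.
Repeated squaring: 32^2≡66, 32^4≡45, 32^8≡109, 32^16≡385, 32^32≡214, 32^64≡291 (mod 479).
32^120 = 32^(64+32+16+8) ≡ 210 (mod 479).
Check: 210² = 44100 ≡ 32 (mod 479). The two roots are 210 and 269.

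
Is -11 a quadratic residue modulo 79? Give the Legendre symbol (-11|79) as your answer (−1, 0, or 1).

First reduce: -11 ≡ 68 (mod 79).
Pull out 2^2: since 79 ≡ 7 (mod 8), (2/79) = +1, so (2/79)^2 = +1.
Reciprocity: 17 ≡ 1 and 79 ≡ 3 (mod 4), so (17/79) = +(79/17).
Reduce top mod 17: now compute (11/17).
Reciprocity: 11 ≡ 3 and 17 ≡ 1 (mod 4), so (11/17) = +(17/11).
Reduce top mod 11: now compute (6/11).
Pull out 2: since 11 ≡ 3 (mod 8), (2/11) = -1.
Reciprocity: 3 ≡ 3 and 11 ≡ 3 (mod 4), so (3/11) = −(11/3).
Reduce top mod 3: now compute (2/3).
Pull out 2: since 3 ≡ 3 (mod 8), (2/3) = -1.
Reached (1/3) = 1. Collecting the sign flips along the way, the symbol is -1.

-1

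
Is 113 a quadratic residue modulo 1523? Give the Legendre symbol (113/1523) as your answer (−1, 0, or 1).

Reciprocity: 113 ≡ 1 and 1523 ≡ 3 (mod 4), so (113/1523) = +(1523/113).
Reduce top mod 113: now compute (54/113).
Pull out 2: since 113 ≡ 1 (mod 8), (2/113) = +1.
Reciprocity: 27 ≡ 3 and 113 ≡ 1 (mod 4), so (27/113) = +(113/27).
Reduce top mod 27: now compute (5/27).
Reciprocity: 5 ≡ 1 and 27 ≡ 3 (mod 4), so (5/27) = +(27/5).
Reduce top mod 5: now compute (2/5).
Pull out 2: since 5 ≡ 5 (mod 8), (2/5) = -1.
Reached (1/5) = 1. Collecting the sign flips along the way, the symbol is -1.

-1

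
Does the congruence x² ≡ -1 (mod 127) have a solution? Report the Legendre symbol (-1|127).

First reduce: -1 ≡ 126 (mod 127).
Pull out 2: since 127 ≡ 7 (mod 8), (2/127) = +1.
Reciprocity: 63 ≡ 3 and 127 ≡ 3 (mod 4), so (63/127) = −(127/63).
Reduce top mod 63: now compute (1/63).
Reached (1/63) = 1. Collecting the sign flips along the way, the symbol is -1.

-1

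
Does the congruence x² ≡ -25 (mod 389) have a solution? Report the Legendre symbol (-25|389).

1

First reduce: -25 ≡ 364 (mod 389).
Pull out 2^2: since 389 ≡ 5 (mod 8), (2/389) = -1, so (2/389)^2 = +1.
Reciprocity: 91 ≡ 3 and 389 ≡ 1 (mod 4), so (91/389) = +(389/91).
Reduce top mod 91: now compute (25/91).
Reciprocity: 25 ≡ 1 and 91 ≡ 3 (mod 4), so (25/91) = +(91/25).
Reduce top mod 25: now compute (16/25).
Pull out 2^4: since 25 ≡ 1 (mod 8), (2/25) = +1, so (2/25)^4 = +1.
Reached (1/25) = 1. Collecting the sign flips along the way, the symbol is +1.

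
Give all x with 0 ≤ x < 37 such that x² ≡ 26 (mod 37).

10, 27

37 ≡ 1 (mod 4), so we find a root by search.
Trying successive values, 10² = 100 ≡ 26 (mod 37). The other root is 37 − 10 = 27.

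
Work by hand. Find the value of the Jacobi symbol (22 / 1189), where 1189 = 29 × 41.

-1

Pull out 2: since 1189 ≡ 5 (mod 8), (2/1189) = -1.
Reciprocity: 11 ≡ 3 and 1189 ≡ 1 (mod 4), so (11/1189) = +(1189/11).
Reduce top mod 11: now compute (1/11).
Reached (1/11) = 1. Collecting the sign flips along the way, the symbol is -1.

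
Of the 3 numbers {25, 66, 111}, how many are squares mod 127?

(25/127) = +1 → QR.
(66/127) = -1 → non-residue.
(111/127) = -1 → non-residue.
Total quadratic residues among the 3: 1.

1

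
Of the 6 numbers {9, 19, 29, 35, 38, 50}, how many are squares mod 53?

(9/53) = +1 → QR.
(19/53) = -1 → non-residue.
(29/53) = +1 → QR.
(35/53) = -1 → non-residue.
(38/53) = +1 → QR.
(50/53) = -1 → non-residue.
Total quadratic residues among the 6: 3.

3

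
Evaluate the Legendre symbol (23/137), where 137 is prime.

-1

Reciprocity: 23 ≡ 3 and 137 ≡ 1 (mod 4), so (23/137) = +(137/23).
Reduce top mod 23: now compute (22/23).
Pull out 2: since 23 ≡ 7 (mod 8), (2/23) = +1.
Reciprocity: 11 ≡ 3 and 23 ≡ 3 (mod 4), so (11/23) = −(23/11).
Reduce top mod 11: now compute (1/11).
Reached (1/11) = 1. Collecting the sign flips along the way, the symbol is -1.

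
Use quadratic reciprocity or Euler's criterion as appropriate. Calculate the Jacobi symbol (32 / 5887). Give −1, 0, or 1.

1

Pull out 2^5: since 5887 ≡ 7 (mod 8), (2/5887) = +1, so (2/5887)^5 = +1.
Reached (1/5887) = 1. Collecting the sign flips along the way, the symbol is +1.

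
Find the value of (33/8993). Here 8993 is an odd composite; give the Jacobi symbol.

Reciprocity: 33 ≡ 1 and 8993 ≡ 1 (mod 4), so (33/8993) = +(8993/33).
Reduce top mod 33: now compute (17/33).
Reciprocity: 17 ≡ 1 and 33 ≡ 1 (mod 4), so (17/33) = +(33/17).
Reduce top mod 17: now compute (16/17).
Pull out 2^4: since 17 ≡ 1 (mod 8), (2/17) = +1, so (2/17)^4 = +1.
Reached (1/17) = 1. Collecting the sign flips along the way, the symbol is +1.

1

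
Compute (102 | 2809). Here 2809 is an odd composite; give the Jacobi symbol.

1

Pull out 2: since 2809 ≡ 1 (mod 8), (2/2809) = +1.
Reciprocity: 51 ≡ 3 and 2809 ≡ 1 (mod 4), so (51/2809) = +(2809/51).
Reduce top mod 51: now compute (4/51).
Pull out 2^2: since 51 ≡ 3 (mod 8), (2/51) = -1, so (2/51)^2 = +1.
Reached (1/51) = 1. Collecting the sign flips along the way, the symbol is +1.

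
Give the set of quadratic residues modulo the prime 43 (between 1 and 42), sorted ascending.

Square k = 1,…,21 (k and 43−k give the same square):
1²=1, 2²=4, 3²=9, 4²=16, 5²=25, 6²=36, 7²≡6, 8²≡21, 9²≡38, 10²≡14, 11²≡35, 12²≡15, 13²≡40, 14²≡24, 15²≡10, 16²≡41, 17²≡31, 18²≡23, 19²≡17, 20²≡13, 21²≡11 (mod 43).
So the quadratic residues mod 43 are {1, 4, 6, 9, 10, 11, 13, 14, 15, 16, 17, 21, 23, 24, 25, 31, 35, 36, 38, 40, 41}.

1 4 6 9 10 11 13 14 15 16 17 21 23 24 25 31 35 36 38 40 41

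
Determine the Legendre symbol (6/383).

Pull out 2: since 383 ≡ 7 (mod 8), (2/383) = +1.
Reciprocity: 3 ≡ 3 and 383 ≡ 3 (mod 4), so (3/383) = −(383/3).
Reduce top mod 3: now compute (2/3).
Pull out 2: since 3 ≡ 3 (mod 8), (2/3) = -1.
Reached (1/3) = 1. Collecting the sign flips along the way, the symbol is +1.

1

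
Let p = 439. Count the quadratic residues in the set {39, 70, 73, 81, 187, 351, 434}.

3

(39/439) = -1 → non-residue.
(70/439) = +1 → QR.
(73/439) = +1 → QR.
(81/439) = +1 → QR.
(187/439) = -1 → non-residue.
(351/439) = -1 → non-residue.
(434/439) = -1 → non-residue.
Total quadratic residues among the 7: 3.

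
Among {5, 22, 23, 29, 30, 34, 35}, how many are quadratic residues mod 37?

2

(5/37) = -1 → non-residue.
(22/37) = -1 → non-residue.
(23/37) = -1 → non-residue.
(29/37) = -1 → non-residue.
(30/37) = +1 → QR.
(34/37) = +1 → QR.
(35/37) = -1 → non-residue.
Total quadratic residues among the 7: 2.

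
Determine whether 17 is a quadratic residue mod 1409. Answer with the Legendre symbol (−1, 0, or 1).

Reciprocity: 17 ≡ 1 and 1409 ≡ 1 (mod 4), so (17/1409) = +(1409/17).
Reduce top mod 17: now compute (15/17).
Reciprocity: 15 ≡ 3 and 17 ≡ 1 (mod 4), so (15/17) = +(17/15).
Reduce top mod 15: now compute (2/15).
Pull out 2: since 15 ≡ 7 (mod 8), (2/15) = +1.
Reached (1/15) = 1. Collecting the sign flips along the way, the symbol is +1.

1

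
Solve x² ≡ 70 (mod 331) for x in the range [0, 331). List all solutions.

100, 231

Since 331 ≡ 3 (mod 4), a square root of 70 is 70^((331+1)/4) = 70^83 mod 331.
Repeated squaring: 70^2≡266, 70^4≡253, 70^8≡126, 70^16≡319, 70^32≡144, 70^64≡214 (mod 331).
70^83 = 70^(64+16+2+1) ≡ 100 (mod 331).
Check: 100² = 10000 ≡ 70 (mod 331). The two roots are 100 and 231.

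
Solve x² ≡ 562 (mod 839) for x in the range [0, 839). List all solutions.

326, 513

Since 839 ≡ 3 (mod 4), a square root of 562 is 562^((839+1)/4) = 562^210 mod 839.
Repeated squaring: 562^2≡380, 562^4≡92, 562^8≡74, 562^16≡442, 562^32≡716, 562^64≡27, 562^128≡729 (mod 839).
562^210 = 562^(128+64+16+2) ≡ 513 (mod 839).
Check: 513² = 263169 ≡ 562 (mod 839). The two roots are 326 and 513.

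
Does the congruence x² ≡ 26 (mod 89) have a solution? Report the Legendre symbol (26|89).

Pull out 2: since 89 ≡ 1 (mod 8), (2/89) = +1.
Reciprocity: 13 ≡ 1 and 89 ≡ 1 (mod 4), so (13/89) = +(89/13).
Reduce top mod 13: now compute (11/13).
Reciprocity: 11 ≡ 3 and 13 ≡ 1 (mod 4), so (11/13) = +(13/11).
Reduce top mod 11: now compute (2/11).
Pull out 2: since 11 ≡ 3 (mod 8), (2/11) = -1.
Reached (1/11) = 1. Collecting the sign flips along the way, the symbol is -1.

-1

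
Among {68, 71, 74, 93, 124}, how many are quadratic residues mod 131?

(68/131) = -1 → non-residue.
(71/131) = -1 → non-residue.
(74/131) = +1 → QR.
(93/131) = -1 → non-residue.
(124/131) = -1 → non-residue.
Total quadratic residues among the 5: 1.

1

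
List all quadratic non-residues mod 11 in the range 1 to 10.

2, 6, 7, 8, 10

Square k = 1,…,5 (k and 11−k give the same square):
1²=1, 2²=4, 3²=9, 4²≡5, 5²≡3 (mod 11).
The residues are {1, 3, 4, 5, 9}; the non-residues are the remaining 5 nonzero classes.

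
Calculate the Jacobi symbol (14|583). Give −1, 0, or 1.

-1

Pull out 2: since 583 ≡ 7 (mod 8), (2/583) = +1.
Reciprocity: 7 ≡ 3 and 583 ≡ 3 (mod 4), so (7/583) = −(583/7).
Reduce top mod 7: now compute (2/7).
Pull out 2: since 7 ≡ 7 (mod 8), (2/7) = +1.
Reached (1/7) = 1. Collecting the sign flips along the way, the symbol is -1.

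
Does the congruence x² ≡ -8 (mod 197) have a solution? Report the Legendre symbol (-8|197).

-1

Euler's criterion: (-8/197) ≡ 189^98 (mod 197).
189^2 ≡ 64 (mod 197)
189^4 ≡ 156 (mod 197)
189^8 ≡ 105 (mod 197)
189^16 ≡ 190 (mod 197)
189^32 ≡ 49 (mod 197)
189^64 ≡ 37 (mod 197)
189^98 = 189^(64+32+2) ≡ 196 (mod 197).
Result is 196 ≡ −1, so (-8/197) = −1.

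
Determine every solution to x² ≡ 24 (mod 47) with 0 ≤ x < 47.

Since 47 ≡ 3 (mod 4), a square root of 24 is 24^((47+1)/4) = 24^12 mod 47.
Repeated squaring: 24^2≡12, 24^4≡3, 24^8≡9 (mod 47).
24^12 = 24^(8+4) ≡ 27 (mod 47).
Check: 27² = 729 ≡ 24 (mod 47). The two roots are 20 and 27.

20, 27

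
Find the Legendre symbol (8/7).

Euler's criterion: (8/7) ≡ 1^3 (mod 7).
1^2 ≡ 1 (mod 7)
1^3 = 1^(2+1) ≡ 1 (mod 7).
Result is 1, so (8/7) = 1.

1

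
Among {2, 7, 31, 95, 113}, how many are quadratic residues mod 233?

(2/233) = +1 → QR.
(7/233) = +1 → QR.
(31/233) = +1 → QR.
(95/233) = -1 → non-residue.
(113/233) = +1 → QR.
Total quadratic residues among the 5: 4.

4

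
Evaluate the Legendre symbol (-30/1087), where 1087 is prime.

Euler's criterion: (-30/1087) ≡ 1057^543 (mod 1087).
1057^2 ≡ 900 (mod 1087)
1057^4 ≡ 185 (mod 1087)
1057^8 ≡ 528 (mod 1087)
1057^16 ≡ 512 (mod 1087)
1057^32 ≡ 177 (mod 1087)
1057^64 ≡ 893 (mod 1087)
1057^128 ≡ 678 (mod 1087)
1057^256 ≡ 970 (mod 1087)
1057^512 ≡ 645 (mod 1087)
1057^543 = 1057^(512+16+8+4+2+1) ≡ 1086 (mod 1087).
Result is 1086 ≡ −1, so (-30/1087) = −1.

-1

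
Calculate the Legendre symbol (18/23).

1

Pull out 2: since 23 ≡ 7 (mod 8), (2/23) = +1.
Reciprocity: 9 ≡ 1 and 23 ≡ 3 (mod 4), so (9/23) = +(23/9).
Reduce top mod 9: now compute (5/9).
Reciprocity: 5 ≡ 1 and 9 ≡ 1 (mod 4), so (5/9) = +(9/5).
Reduce top mod 5: now compute (4/5).
Pull out 2^2: since 5 ≡ 5 (mod 8), (2/5) = -1, so (2/5)^2 = +1.
Reached (1/5) = 1. Collecting the sign flips along the way, the symbol is +1.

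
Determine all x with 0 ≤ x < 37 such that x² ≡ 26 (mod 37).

37 ≡ 1 (mod 4), so we find a root by search.
Trying successive values, 10² = 100 ≡ 26 (mod 37). The other root is 37 − 10 = 27.

10, 27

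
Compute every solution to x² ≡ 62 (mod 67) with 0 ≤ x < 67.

Since 67 ≡ 3 (mod 4), a square root of 62 is 62^((67+1)/4) = 62^17 mod 67.
Repeated squaring: 62^2≡25, 62^4≡22, 62^8≡15, 62^16≡24 (mod 67).
62^17 = 62^(16+1) ≡ 14 (mod 67).
Check: 14² = 196 ≡ 62 (mod 67). The two roots are 14 and 53.

14, 53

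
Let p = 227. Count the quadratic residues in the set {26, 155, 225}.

(26/227) = +1 → QR.
(155/227) = +1 → QR.
(225/227) = +1 → QR.
Total quadratic residues among the 3: 3.

3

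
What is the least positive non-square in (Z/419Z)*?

(2/419) = −1, so 2 is the smallest positive non-residue mod 419.

2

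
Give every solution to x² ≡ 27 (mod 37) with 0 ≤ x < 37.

8, 29

37 ≡ 1 (mod 4), so we find a root by search.
Trying successive values, 8² = 64 ≡ 27 (mod 37). The other root is 37 − 8 = 29.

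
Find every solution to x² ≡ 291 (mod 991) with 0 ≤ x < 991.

101, 890

Since 991 ≡ 3 (mod 4), a square root of 291 is 291^((991+1)/4) = 291^248 mod 991.
Repeated squaring: 291^2≡446, 291^4≡716, 291^8≡309, 291^16≡345, 291^32≡105, 291^64≡124, 291^128≡511 (mod 991).
291^248 = 291^(128+64+32+16+8) ≡ 101 (mod 991).
Check: 101² = 10201 ≡ 291 (mod 991). The two roots are 101 and 890.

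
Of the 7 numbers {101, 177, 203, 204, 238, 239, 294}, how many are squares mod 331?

(101/331) = -1 → non-residue.
(177/331) = +1 → QR.
(203/331) = +1 → QR.
(204/331) = -1 → non-residue.
(238/331) = +1 → QR.
(239/331) = +1 → QR.
(294/331) = +1 → QR.
Total quadratic residues among the 7: 5.

5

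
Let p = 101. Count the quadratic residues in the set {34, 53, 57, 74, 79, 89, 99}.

1

(34/101) = -1 → non-residue.
(53/101) = -1 → non-residue.
(57/101) = -1 → non-residue.
(74/101) = -1 → non-residue.
(79/101) = +1 → QR.
(89/101) = -1 → non-residue.
(99/101) = -1 → non-residue.
Total quadratic residues among the 7: 1.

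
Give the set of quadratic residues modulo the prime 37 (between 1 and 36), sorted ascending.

Square k = 1,…,18 (k and 37−k give the same square):
1²=1, 2²=4, 3²=9, 4²=16, 5²=25, 6²=36, 7²≡12, 8²≡27, 9²≡7, 10²≡26, 11²≡10, 12²≡33, 13²≡21, 14²≡11, 15²≡3, 16²≡34, 17²≡30, 18²≡28 (mod 37).
So the quadratic residues mod 37 are {1, 3, 4, 7, 9, 10, 11, 12, 16, 21, 25, 26, 27, 28, 30, 33, 34, 36}.

1, 3, 4, 7, 9, 10, 11, 12, 16, 21, 25, 26, 27, 28, 30, 33, 34, 36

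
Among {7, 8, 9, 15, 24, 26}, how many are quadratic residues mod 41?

(7/41) = -1 → non-residue.
(8/41) = +1 → QR.
(9/41) = +1 → QR.
(15/41) = -1 → non-residue.
(24/41) = -1 → non-residue.
(26/41) = -1 → non-residue.
Total quadratic residues among the 6: 2.

2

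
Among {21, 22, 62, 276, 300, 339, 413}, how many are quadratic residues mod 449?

3

(21/449) = -1 → non-residue.
(22/449) = +1 → QR.
(62/449) = -1 → non-residue.
(276/449) = -1 → non-residue.
(300/449) = -1 → non-residue.
(339/449) = +1 → QR.
(413/449) = +1 → QR.
Total quadratic residues among the 7: 3.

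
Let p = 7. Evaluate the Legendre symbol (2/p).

Pull out 2: since 7 ≡ 7 (mod 8), (2/7) = +1.
Reached (1/7) = 1. Collecting the sign flips along the way, the symbol is +1.

1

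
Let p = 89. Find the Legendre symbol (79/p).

1

Euler's criterion: (79/89) ≡ 79^44 (mod 89).
79^2 ≡ 11 (mod 89)
79^4 ≡ 32 (mod 89)
79^8 ≡ 45 (mod 89)
79^16 ≡ 67 (mod 89)
79^32 ≡ 39 (mod 89)
79^44 = 79^(32+8+4) ≡ 1 (mod 89).
Result is 1, so (79/89) = 1.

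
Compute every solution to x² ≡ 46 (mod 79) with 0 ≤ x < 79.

Since 79 ≡ 3 (mod 4), a square root of 46 is 46^((79+1)/4) = 46^20 mod 79.
Repeated squaring: 46^2≡62, 46^4≡52, 46^8≡18, 46^16≡8 (mod 79).
46^20 = 46^(16+4) ≡ 21 (mod 79).
Check: 21² = 441 ≡ 46 (mod 79). The two roots are 21 and 58.

21, 58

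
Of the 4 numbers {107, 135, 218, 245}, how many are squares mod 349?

(107/349) = -1 → non-residue.
(135/349) = +1 → QR.
(218/349) = -1 → non-residue.
(245/349) = +1 → QR.
Total quadratic residues among the 4: 2.

2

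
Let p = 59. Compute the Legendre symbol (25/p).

Reciprocity: 25 ≡ 1 and 59 ≡ 3 (mod 4), so (25/59) = +(59/25).
Reduce top mod 25: now compute (9/25).
Reciprocity: 9 ≡ 1 and 25 ≡ 1 (mod 4), so (9/25) = +(25/9).
Reduce top mod 9: now compute (7/9).
Reciprocity: 7 ≡ 3 and 9 ≡ 1 (mod 4), so (7/9) = +(9/7).
Reduce top mod 7: now compute (2/7).
Pull out 2: since 7 ≡ 7 (mod 8), (2/7) = +1.
Reached (1/7) = 1. Collecting the sign flips along the way, the symbol is +1.

1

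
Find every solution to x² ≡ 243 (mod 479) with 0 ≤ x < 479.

200, 279

Since 479 ≡ 3 (mod 4), a square root of 243 is 243^((479+1)/4) = 243^120 mod 479.
Repeated squaring: 243^2≡132, 243^4≡180, 243^8≡307, 243^16≡365, 243^32≡63, 243^64≡137 (mod 479).
243^120 = 243^(64+32+16+8) ≡ 200 (mod 479).
Check: 200² = 40000 ≡ 243 (mod 479). The two roots are 200 and 279.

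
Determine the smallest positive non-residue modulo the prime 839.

11

(2/839) = +1, so 2 is a residue.
(3/839) = +1, so 3 is a residue.
(4/839) = +1, so 4 is a residue.
(5/839) = +1, so 5 is a residue.
(6/839) = +1, so 6 is a residue.
(7/839) = +1, so 7 is a residue.
(8/839) = +1, so 8 is a residue.
(9/839) = +1, so 9 is a residue.
(10/839) = +1, so 10 is a residue.
(11/839) = −1, so 11 is the smallest positive non-residue mod 839.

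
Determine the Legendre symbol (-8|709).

First reduce: -8 ≡ 701 (mod 709).
Reciprocity: 701 ≡ 1 and 709 ≡ 1 (mod 4), so (701/709) = +(709/701).
Reduce top mod 701: now compute (8/701).
Pull out 2^3: since 701 ≡ 5 (mod 8), (2/701) = -1, so (2/701)^3 = -1.
Reached (1/701) = 1. Collecting the sign flips along the way, the symbol is -1.

-1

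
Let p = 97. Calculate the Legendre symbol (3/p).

1

Reciprocity: 3 ≡ 3 and 97 ≡ 1 (mod 4), so (3/97) = +(97/3).
Reduce top mod 3: now compute (1/3).
Reached (1/3) = 1. Collecting the sign flips along the way, the symbol is +1.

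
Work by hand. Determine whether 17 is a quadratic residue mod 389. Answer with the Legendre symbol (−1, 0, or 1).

Reciprocity: 17 ≡ 1 and 389 ≡ 1 (mod 4), so (17/389) = +(389/17).
Reduce top mod 17: now compute (15/17).
Reciprocity: 15 ≡ 3 and 17 ≡ 1 (mod 4), so (15/17) = +(17/15).
Reduce top mod 15: now compute (2/15).
Pull out 2: since 15 ≡ 7 (mod 8), (2/15) = +1.
Reached (1/15) = 1. Collecting the sign flips along the way, the symbol is +1.

1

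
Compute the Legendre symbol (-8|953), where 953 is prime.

First reduce: -8 ≡ 945 (mod 953).
Reciprocity: 945 ≡ 1 and 953 ≡ 1 (mod 4), so (945/953) = +(953/945).
Reduce top mod 945: now compute (8/945).
Pull out 2^3: since 945 ≡ 1 (mod 8), (2/945) = +1, so (2/945)^3 = +1.
Reached (1/945) = 1. Collecting the sign flips along the way, the symbol is +1.

1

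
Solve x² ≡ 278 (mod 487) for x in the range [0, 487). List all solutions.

231, 256

Since 487 ≡ 3 (mod 4), a square root of 278 is 278^((487+1)/4) = 278^122 mod 487.
Repeated squaring: 278^2≡338, 278^4≡286, 278^8≡467, 278^16≡400, 278^32≡264, 278^64≡55 (mod 487).
278^122 = 278^(64+32+16+8+2) ≡ 256 (mod 487).
Check: 256² = 65536 ≡ 278 (mod 487). The two roots are 231 and 256.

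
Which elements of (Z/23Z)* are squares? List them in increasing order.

Square k = 1,…,11 (k and 23−k give the same square):
1²=1, 2²=4, 3²=9, 4²=16, 5²≡2, 6²≡13, 7²≡3, 8²≡18, 9²≡12, 10²≡8, 11²≡6 (mod 23).
So the quadratic residues mod 23 are {1, 2, 3, 4, 6, 8, 9, 12, 13, 16, 18}.

1 2 3 4 6 8 9 12 13 16 18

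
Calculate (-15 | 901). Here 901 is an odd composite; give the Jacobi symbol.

First reduce: -15 ≡ 886 (mod 901).
Pull out 2: since 901 ≡ 5 (mod 8), (2/901) = -1.
Reciprocity: 443 ≡ 3 and 901 ≡ 1 (mod 4), so (443/901) = +(901/443).
Reduce top mod 443: now compute (15/443).
Reciprocity: 15 ≡ 3 and 443 ≡ 3 (mod 4), so (15/443) = −(443/15).
Reduce top mod 15: now compute (8/15).
Pull out 2^3: since 15 ≡ 7 (mod 8), (2/15) = +1, so (2/15)^3 = +1.
Reached (1/15) = 1. Collecting the sign flips along the way, the symbol is +1.

1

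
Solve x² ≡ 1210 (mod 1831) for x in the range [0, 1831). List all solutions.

133, 1698

Since 1831 ≡ 3 (mod 4), a square root of 1210 is 1210^((1831+1)/4) = 1210^458 mod 1831.
Repeated squaring: 1210^2≡1131, 1210^4≡1123, 1210^8≡1401, 1210^16≡1800, 1210^32≡961, 1210^64≡697, 1210^128≡594, 1210^256≡1284 (mod 1831).
1210^458 = 1210^(256+128+64+8+2) ≡ 133 (mod 1831).
Check: 133² = 17689 ≡ 1210 (mod 1831). The two roots are 133 and 1698.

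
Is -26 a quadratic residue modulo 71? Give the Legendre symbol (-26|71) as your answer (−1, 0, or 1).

First reduce: -26 ≡ 45 (mod 71).
Reciprocity: 45 ≡ 1 and 71 ≡ 3 (mod 4), so (45/71) = +(71/45).
Reduce top mod 45: now compute (26/45).
Pull out 2: since 45 ≡ 5 (mod 8), (2/45) = -1.
Reciprocity: 13 ≡ 1 and 45 ≡ 1 (mod 4), so (13/45) = +(45/13).
Reduce top mod 13: now compute (6/13).
Pull out 2: since 13 ≡ 5 (mod 8), (2/13) = -1.
Reciprocity: 3 ≡ 3 and 13 ≡ 1 (mod 4), so (3/13) = +(13/3).
Reduce top mod 3: now compute (1/3).
Reached (1/3) = 1. Collecting the sign flips along the way, the symbol is +1.

1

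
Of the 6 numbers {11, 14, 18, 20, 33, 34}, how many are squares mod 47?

3

(11/47) = -1 → non-residue.
(14/47) = +1 → QR.
(18/47) = +1 → QR.
(20/47) = -1 → non-residue.
(33/47) = -1 → non-residue.
(34/47) = +1 → QR.
Total quadratic residues among the 6: 3.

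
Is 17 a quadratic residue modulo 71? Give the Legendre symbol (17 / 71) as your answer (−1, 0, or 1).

Euler's criterion: (17/71) ≡ 17^35 (mod 71).
17^2 ≡ 5 (mod 71)
17^4 ≡ 25 (mod 71)
17^8 ≡ 57 (mod 71)
17^16 ≡ 54 (mod 71)
17^32 ≡ 5 (mod 71)
17^35 = 17^(32+2+1) ≡ 70 (mod 71).
Result is 70 ≡ −1, so (17/71) = −1.

-1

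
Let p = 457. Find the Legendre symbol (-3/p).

First reduce: -3 ≡ 454 (mod 457).
Pull out 2: since 457 ≡ 1 (mod 8), (2/457) = +1.
Reciprocity: 227 ≡ 3 and 457 ≡ 1 (mod 4), so (227/457) = +(457/227).
Reduce top mod 227: now compute (3/227).
Reciprocity: 3 ≡ 3 and 227 ≡ 3 (mod 4), so (3/227) = −(227/3).
Reduce top mod 3: now compute (2/3).
Pull out 2: since 3 ≡ 3 (mod 8), (2/3) = -1.
Reached (1/3) = 1. Collecting the sign flips along the way, the symbol is +1.

1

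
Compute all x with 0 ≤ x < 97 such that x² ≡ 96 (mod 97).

22, 75

97 ≡ 1 (mod 4), so we find a root by search.
Trying successive values, 22² = 484 ≡ 96 (mod 97). The other root is 97 − 22 = 75.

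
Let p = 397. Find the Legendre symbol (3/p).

Reciprocity: 3 ≡ 3 and 397 ≡ 1 (mod 4), so (3/397) = +(397/3).
Reduce top mod 3: now compute (1/3).
Reached (1/3) = 1. Collecting the sign flips along the way, the symbol is +1.

1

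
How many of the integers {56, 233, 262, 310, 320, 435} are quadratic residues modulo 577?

(56/577) = -1 → non-residue.
(233/577) = -1 → non-residue.
(262/577) = +1 → QR.
(310/577) = -1 → non-residue.
(320/577) = -1 → non-residue.
(435/577) = +1 → QR.
Total quadratic residues among the 6: 2.

2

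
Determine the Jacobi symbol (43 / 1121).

Reciprocity: 43 ≡ 3 and 1121 ≡ 1 (mod 4), so (43/1121) = +(1121/43).
Reduce top mod 43: now compute (3/43).
Reciprocity: 3 ≡ 3 and 43 ≡ 3 (mod 4), so (3/43) = −(43/3).
Reduce top mod 3: now compute (1/3).
Reached (1/3) = 1. Collecting the sign flips along the way, the symbol is -1.

-1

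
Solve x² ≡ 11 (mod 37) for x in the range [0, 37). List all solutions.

14, 23

37 ≡ 1 (mod 4), so we find a root by search.
Trying successive values, 14² = 196 ≡ 11 (mod 37). The other root is 37 − 14 = 23.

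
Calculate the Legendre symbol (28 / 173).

-1

Pull out 2^2: since 173 ≡ 5 (mod 8), (2/173) = -1, so (2/173)^2 = +1.
Reciprocity: 7 ≡ 3 and 173 ≡ 1 (mod 4), so (7/173) = +(173/7).
Reduce top mod 7: now compute (5/7).
Reciprocity: 5 ≡ 1 and 7 ≡ 3 (mod 4), so (5/7) = +(7/5).
Reduce top mod 5: now compute (2/5).
Pull out 2: since 5 ≡ 5 (mod 8), (2/5) = -1.
Reached (1/5) = 1. Collecting the sign flips along the way, the symbol is -1.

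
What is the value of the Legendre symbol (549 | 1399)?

Reciprocity: 549 ≡ 1 and 1399 ≡ 3 (mod 4), so (549/1399) = +(1399/549).
Reduce top mod 549: now compute (301/549).
Reciprocity: 301 ≡ 1 and 549 ≡ 1 (mod 4), so (301/549) = +(549/301).
Reduce top mod 301: now compute (248/301).
Pull out 2^3: since 301 ≡ 5 (mod 8), (2/301) = -1, so (2/301)^3 = -1.
Reciprocity: 31 ≡ 3 and 301 ≡ 1 (mod 4), so (31/301) = +(301/31).
Reduce top mod 31: now compute (22/31).
Pull out 2: since 31 ≡ 7 (mod 8), (2/31) = +1.
Reciprocity: 11 ≡ 3 and 31 ≡ 3 (mod 4), so (11/31) = −(31/11).
Reduce top mod 11: now compute (9/11).
Reciprocity: 9 ≡ 1 and 11 ≡ 3 (mod 4), so (9/11) = +(11/9).
Reduce top mod 9: now compute (2/9).
Pull out 2: since 9 ≡ 1 (mod 8), (2/9) = +1.
Reached (1/9) = 1. Collecting the sign flips along the way, the symbol is +1.

1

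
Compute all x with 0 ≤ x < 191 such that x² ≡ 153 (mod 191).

Since 191 ≡ 3 (mod 4), a square root of 153 is 153^((191+1)/4) = 153^48 mod 191.
Repeated squaring: 153^2≡107, 153^4≡180, 153^8≡121, 153^16≡125, 153^32≡154 (mod 191).
153^48 = 153^(32+16) ≡ 150 (mod 191).
Check: 150² = 22500 ≡ 153 (mod 191). The two roots are 41 and 150.

41, 150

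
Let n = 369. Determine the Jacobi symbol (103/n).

Reciprocity: 103 ≡ 3 and 369 ≡ 1 (mod 4), so (103/369) = +(369/103).
Reduce top mod 103: now compute (60/103).
Pull out 2^2: since 103 ≡ 7 (mod 8), (2/103) = +1, so (2/103)^2 = +1.
Reciprocity: 15 ≡ 3 and 103 ≡ 3 (mod 4), so (15/103) = −(103/15).
Reduce top mod 15: now compute (13/15).
Reciprocity: 13 ≡ 1 and 15 ≡ 3 (mod 4), so (13/15) = +(15/13).
Reduce top mod 13: now compute (2/13).
Pull out 2: since 13 ≡ 5 (mod 8), (2/13) = -1.
Reached (1/13) = 1. Collecting the sign flips along the way, the symbol is +1.

1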